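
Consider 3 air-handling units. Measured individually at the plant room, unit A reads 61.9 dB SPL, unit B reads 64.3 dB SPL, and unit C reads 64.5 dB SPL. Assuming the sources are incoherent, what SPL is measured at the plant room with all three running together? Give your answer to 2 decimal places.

Incoherent sources sum as intensities:
L_total = 10·log₁₀(10^(61.9/10) + 10^(64.3/10) + 10^(64.5/10)) = 10·log₁₀(7059000) = 68.49 dB SPL.

68.49 dB SPL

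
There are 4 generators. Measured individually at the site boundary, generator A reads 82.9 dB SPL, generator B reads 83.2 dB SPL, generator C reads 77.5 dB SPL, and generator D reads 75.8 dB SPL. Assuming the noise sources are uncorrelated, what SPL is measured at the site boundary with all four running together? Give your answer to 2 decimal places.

Add the sources as powers (linear), then convert back to dB:
L_total = 10·log₁₀(10^(82.9/10) + 10^(83.2/10) + 10^(77.5/10) + 10^(75.8/10)) = 10·log₁₀(498200000) = 86.97 dB SPL.

86.97 dB SPL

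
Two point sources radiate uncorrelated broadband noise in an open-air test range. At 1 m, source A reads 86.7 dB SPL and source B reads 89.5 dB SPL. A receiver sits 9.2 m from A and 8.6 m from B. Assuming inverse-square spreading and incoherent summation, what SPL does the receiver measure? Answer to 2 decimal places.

72.45 dB SPL

At the listener: L_A = 86.7 − 20·log₁₀(9.2) = 67.424 dB; L_B = 89.5 − 20·log₁₀(8.6) = 70.810 dB.
Combined: 10·log₁₀(10^(67.424/10)+10^(70.810/10)) = 72.45 dB SPL.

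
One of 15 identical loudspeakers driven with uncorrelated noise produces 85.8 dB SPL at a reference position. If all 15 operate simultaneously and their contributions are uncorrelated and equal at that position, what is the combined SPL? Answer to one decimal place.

97.6 dB SPL

15 equal incoherent sources raise the level by 10·log₁₀(15) = 11.76 dB.
L_total = 85.8 + 11.76 = 97.6 dB SPL.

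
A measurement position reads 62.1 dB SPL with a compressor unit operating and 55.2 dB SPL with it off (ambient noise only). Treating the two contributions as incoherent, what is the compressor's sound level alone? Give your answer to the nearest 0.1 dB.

Background correction is a power subtraction:
L_src = 10·log₁₀(10^(62.1/10) − 10^(55.2/10)) = 10·log₁₀(1291000) = 61.1 dB SPL.

61.1 dB SPL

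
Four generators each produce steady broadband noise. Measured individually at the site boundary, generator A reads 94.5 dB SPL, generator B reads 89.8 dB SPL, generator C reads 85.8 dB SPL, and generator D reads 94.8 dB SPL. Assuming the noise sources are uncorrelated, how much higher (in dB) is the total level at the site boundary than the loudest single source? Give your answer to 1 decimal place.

3.8 dB

Add the sources as powers (linear), then convert back to dB:
L_total = 10·log₁₀(10^(94.5/10) + 10^(89.8/10) + 10^(85.8/10) + 10^(94.8/10)) = 98.56 dB SPL.
Excess over the loudest (94.8 dB): 98.56 − 94.8 = 3.8 dB.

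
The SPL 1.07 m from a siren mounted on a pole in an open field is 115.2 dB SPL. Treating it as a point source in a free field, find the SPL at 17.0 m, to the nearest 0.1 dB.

Free-field point source: level drops by 20·log₁₀ of the distance ratio.
ΔL = −20·log₁₀(17.0/1.07) = -24.02 dB, so L₂ = 115.2 + (-24.02) = 91.2 dB SPL.

91.2 dB SPL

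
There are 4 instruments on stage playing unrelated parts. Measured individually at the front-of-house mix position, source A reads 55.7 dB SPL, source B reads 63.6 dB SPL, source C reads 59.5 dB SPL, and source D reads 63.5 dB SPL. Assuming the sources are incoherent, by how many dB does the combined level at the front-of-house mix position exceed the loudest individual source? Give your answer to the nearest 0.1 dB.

4.0 dB

Add the sources as powers (linear), then convert back to dB:
L_total = 10·log₁₀(10^(55.7/10) + 10^(63.6/10) + 10^(59.5/10) + 10^(63.5/10)) = 67.63 dB SPL.
Excess over the loudest (63.6 dB): 67.63 − 63.6 = 4.0 dB.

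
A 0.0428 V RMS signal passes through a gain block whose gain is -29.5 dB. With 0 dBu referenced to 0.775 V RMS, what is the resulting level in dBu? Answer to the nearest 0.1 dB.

Input level: 20·log₁₀(0.0428/0.775) = -25.16 dBu.
Output: -25.16 − 29.5 = -54.7 dBu.

-54.7 dBu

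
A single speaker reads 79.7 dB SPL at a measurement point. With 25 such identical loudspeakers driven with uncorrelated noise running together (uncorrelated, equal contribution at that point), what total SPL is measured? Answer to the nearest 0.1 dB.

25 equal incoherent sources raise the level by 10·log₁₀(25) = 13.98 dB.
L_total = 79.7 + 13.98 = 93.7 dB SPL.

93.7 dB SPL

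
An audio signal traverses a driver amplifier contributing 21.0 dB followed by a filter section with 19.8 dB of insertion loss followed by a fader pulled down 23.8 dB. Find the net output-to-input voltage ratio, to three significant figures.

Net gain = 21.0 + (−19.8) + (−23.8) = -22.6 dB.
Voltage ratio = 10^(-22.6/20) = 0.0741.

0.0741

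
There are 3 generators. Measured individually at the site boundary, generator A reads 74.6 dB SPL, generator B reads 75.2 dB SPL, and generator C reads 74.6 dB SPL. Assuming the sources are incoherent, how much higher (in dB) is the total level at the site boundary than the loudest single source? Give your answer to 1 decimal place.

4.4 dB

Add the sources as powers (linear), then convert back to dB:
L_total = 10·log₁₀(10^(74.6/10) + 10^(75.2/10) + 10^(74.6/10)) = 79.58 dB SPL.
Excess over the loudest (75.2 dB): 79.58 − 75.2 = 4.4 dB.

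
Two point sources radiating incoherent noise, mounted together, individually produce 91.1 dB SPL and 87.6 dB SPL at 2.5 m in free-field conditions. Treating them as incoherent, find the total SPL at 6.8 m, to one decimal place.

84.0 dB SPL

Combined at 2.5 m: 10·log₁₀(10^(91.1/10)+10^(87.6/10)) = 92.70 dB SPL.
Then apply −20·log₁₀(6.8/2.5) = -8.69 dB → 84.0 dB SPL.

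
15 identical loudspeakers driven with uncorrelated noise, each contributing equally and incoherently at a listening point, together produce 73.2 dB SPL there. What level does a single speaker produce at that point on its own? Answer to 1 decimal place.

15 equal incoherent sources add 10·log₁₀(15) = 11.76 dB over one source.
L_one = 73.2 − 11.76 = 61.4 dB SPL.

61.4 dB SPL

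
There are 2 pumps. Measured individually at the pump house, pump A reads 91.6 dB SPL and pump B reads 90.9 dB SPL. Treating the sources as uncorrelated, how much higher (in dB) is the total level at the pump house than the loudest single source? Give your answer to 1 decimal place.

Uncorrelated sources add in intensity (power), not in dB.
L_total = 10·log₁₀(10^(91.6/10) + 10^(90.9/10)) = 94.27 dB SPL.
Excess over the loudest (91.6 dB): 94.27 − 91.6 = 2.7 dB.

2.7 dB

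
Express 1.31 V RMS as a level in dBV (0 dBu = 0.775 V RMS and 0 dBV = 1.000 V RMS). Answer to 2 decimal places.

+2.35 dBV

dBV = 20·log₁₀(V / 1.000 V).
20·log₁₀(1.31/1.000) = +2.35 dBV.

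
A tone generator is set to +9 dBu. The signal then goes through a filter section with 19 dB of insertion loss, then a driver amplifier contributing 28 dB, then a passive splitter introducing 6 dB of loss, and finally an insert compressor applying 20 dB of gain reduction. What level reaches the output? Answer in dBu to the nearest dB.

Gain stages sum in dB:
+9 − 19 + 28 − 6 − 20 = -8 dBu.

-8 dBu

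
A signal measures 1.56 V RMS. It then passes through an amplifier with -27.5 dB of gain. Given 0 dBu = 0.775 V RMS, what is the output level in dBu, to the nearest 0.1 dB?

-21.4 dBu

Input level: 20·log₁₀(1.56/0.775) = 6.08 dBu.
Output: 6.08 − 27.5 = -21.4 dBu.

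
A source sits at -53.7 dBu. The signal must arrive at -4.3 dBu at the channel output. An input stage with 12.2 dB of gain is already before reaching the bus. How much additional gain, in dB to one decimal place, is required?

37.2 dB

The required make-up gain is the shortfall in the dB sum.
G = -4.3 − (-53.7) − 12.2 = 37.2 dB.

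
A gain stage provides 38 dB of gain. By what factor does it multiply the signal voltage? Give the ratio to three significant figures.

Voltage ratio = 10^(dB/20).
10^(38/20) = 10^(1.900) = 79.4.

79.4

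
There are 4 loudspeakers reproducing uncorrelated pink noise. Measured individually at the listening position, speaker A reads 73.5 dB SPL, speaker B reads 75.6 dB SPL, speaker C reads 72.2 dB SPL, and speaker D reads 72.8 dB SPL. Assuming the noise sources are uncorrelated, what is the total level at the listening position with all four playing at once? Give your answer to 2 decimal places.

79.75 dB SPL

Incoherent sources sum as intensities:
L_total = 10·log₁₀(10^(73.5/10) + 10^(75.6/10) + 10^(72.2/10) + 10^(72.8/10)) = 10·log₁₀(94350000) = 79.75 dB SPL.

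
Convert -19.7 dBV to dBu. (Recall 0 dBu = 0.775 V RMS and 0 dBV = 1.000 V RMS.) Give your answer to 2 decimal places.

The offset between the scales is 20·log₁₀(0.775/1.000) = −2.214 dB.
So dBu = -19.7 + 2.214 = -17.49 dBu.

-17.49 dBu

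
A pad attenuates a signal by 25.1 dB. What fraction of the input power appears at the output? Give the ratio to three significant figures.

0.00309

Power ratio = 10^(dB/10).
10^(-25.1/10) = 10^(-2.510) = 0.00309.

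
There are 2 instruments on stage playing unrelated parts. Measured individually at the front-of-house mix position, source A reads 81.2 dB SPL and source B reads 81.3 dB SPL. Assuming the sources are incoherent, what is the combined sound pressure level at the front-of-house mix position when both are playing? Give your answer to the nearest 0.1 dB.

84.3 dB SPL

Incoherent sources sum as intensities:
L_total = 10·log₁₀(10^(81.2/10) + 10^(81.3/10)) = 10·log₁₀(266700000) = 84.3 dB SPL.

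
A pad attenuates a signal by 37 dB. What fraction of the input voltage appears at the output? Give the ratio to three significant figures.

Voltage ratio = 10^(dB/20).
10^(-37/20) = 10^(-1.850) = 0.0141.

0.0141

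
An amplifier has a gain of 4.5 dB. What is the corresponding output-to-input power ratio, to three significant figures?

Power ratio = 10^(dB/10).
10^(4.5/10) = 10^(0.4500) = 2.82.

2.82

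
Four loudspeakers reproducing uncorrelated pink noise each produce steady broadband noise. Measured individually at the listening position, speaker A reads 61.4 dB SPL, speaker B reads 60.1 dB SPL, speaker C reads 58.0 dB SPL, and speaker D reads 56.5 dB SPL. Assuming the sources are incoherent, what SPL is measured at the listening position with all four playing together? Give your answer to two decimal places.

Uncorrelated sources add in intensity (power), not in dB.
L_total = 10·log₁₀(10^(61.4/10) + 10^(60.1/10) + 10^(58.0/10) + 10^(56.5/10)) = 10·log₁₀(3481000) = 65.42 dB SPL.

65.42 dB SPL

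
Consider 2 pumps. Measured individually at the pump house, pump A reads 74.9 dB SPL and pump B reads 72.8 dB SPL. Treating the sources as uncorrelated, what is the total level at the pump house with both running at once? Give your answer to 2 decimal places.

Incoherent sources sum as intensities:
L_total = 10·log₁₀(10^(74.9/10) + 10^(72.8/10)) = 10·log₁₀(49960000) = 76.99 dB SPL.

76.99 dB SPL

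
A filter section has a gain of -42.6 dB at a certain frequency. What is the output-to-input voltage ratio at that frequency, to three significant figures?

Voltage ratio = 10^(dB/20).
10^(-42.6/20) = 10^(-2.130) = 0.00741.

0.00741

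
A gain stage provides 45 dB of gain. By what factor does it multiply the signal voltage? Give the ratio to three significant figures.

Voltage ratio = 10^(dB/20).
10^(45/20) = 10^(2.250) = 178.

178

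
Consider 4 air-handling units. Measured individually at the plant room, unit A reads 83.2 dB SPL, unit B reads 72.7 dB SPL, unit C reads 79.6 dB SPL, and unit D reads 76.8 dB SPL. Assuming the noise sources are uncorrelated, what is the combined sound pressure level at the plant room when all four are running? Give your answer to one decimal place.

85.6 dB SPL

Add the sources as powers (linear), then convert back to dB:
L_total = 10·log₁₀(10^(83.2/10) + 10^(72.7/10) + 10^(79.6/10) + 10^(76.8/10)) = 10·log₁₀(366600000) = 85.6 dB SPL.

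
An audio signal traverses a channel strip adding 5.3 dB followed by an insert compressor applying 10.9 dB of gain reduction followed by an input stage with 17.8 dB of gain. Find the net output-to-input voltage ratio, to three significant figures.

Net gain = 5.3 + (−10.9) + 17.8 = 12.2 dB.
Voltage ratio = 10^(12.2/20) = 4.07.

4.07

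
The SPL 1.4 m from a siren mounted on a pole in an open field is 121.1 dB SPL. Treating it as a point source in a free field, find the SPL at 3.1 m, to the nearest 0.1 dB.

Free-field point source: level drops by 20·log₁₀ of the distance ratio.
ΔL = −20·log₁₀(3.1/1.4) = -6.90 dB, so L₂ = 121.1 + (-6.90) = 114.2 dB SPL.

114.2 dB SPL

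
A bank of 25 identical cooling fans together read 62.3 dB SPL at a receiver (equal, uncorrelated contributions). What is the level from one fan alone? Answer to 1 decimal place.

25 equal incoherent sources add 10·log₁₀(25) = 13.98 dB over one source.
L_one = 62.3 − 13.98 = 48.3 dB SPL.

48.3 dB SPL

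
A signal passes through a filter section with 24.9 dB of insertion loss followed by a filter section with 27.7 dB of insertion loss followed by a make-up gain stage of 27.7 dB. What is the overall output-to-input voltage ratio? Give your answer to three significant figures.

Net gain = (−24.9) + (−27.7) + 27.7 = -24.9 dB.
Voltage ratio = 10^(-24.9/20) = 0.0569.

0.0569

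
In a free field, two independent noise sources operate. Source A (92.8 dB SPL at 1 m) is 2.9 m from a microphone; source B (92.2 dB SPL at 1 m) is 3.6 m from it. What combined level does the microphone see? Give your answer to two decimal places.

At the listener: L_A = 92.8 − 20·log₁₀(2.9) = 83.552 dB; L_B = 92.2 − 20·log₁₀(3.6) = 81.074 dB.
Combined: 10·log₁₀(10^(83.552/10)+10^(81.074/10)) = 85.50 dB SPL.

85.50 dB SPL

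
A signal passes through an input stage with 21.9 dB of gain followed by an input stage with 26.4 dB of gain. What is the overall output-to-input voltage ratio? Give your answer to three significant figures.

Net gain = 21.9 + 26.4 = 48.3 dB.
Voltage ratio = 10^(48.3/20) = 260.

260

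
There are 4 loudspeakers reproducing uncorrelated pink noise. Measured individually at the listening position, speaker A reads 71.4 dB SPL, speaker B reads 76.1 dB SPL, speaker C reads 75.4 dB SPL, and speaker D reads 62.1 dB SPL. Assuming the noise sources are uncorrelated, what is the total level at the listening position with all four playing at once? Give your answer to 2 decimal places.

79.58 dB SPL

Uncorrelated sources add in intensity (power), not in dB.
L_total = 10·log₁₀(10^(71.4/10) + 10^(76.1/10) + 10^(75.4/10) + 10^(62.1/10)) = 10·log₁₀(90840000) = 79.58 dB SPL.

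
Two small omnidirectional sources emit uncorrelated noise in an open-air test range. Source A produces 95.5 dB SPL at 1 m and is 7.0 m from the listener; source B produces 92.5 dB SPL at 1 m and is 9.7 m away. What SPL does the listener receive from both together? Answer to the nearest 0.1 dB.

At the listener: L_A = 95.5 − 20·log₁₀(7.0) = 78.60 dB; L_B = 92.5 − 20·log₁₀(9.7) = 72.76 dB.
Combined: 10·log₁₀(10^(78.60/10)+10^(72.76/10)) = 79.6 dB SPL.

79.6 dB SPL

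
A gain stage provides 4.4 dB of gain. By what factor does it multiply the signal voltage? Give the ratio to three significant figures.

Voltage ratio = 10^(dB/20).
10^(4.4/20) = 10^(0.2200) = 1.66.

1.66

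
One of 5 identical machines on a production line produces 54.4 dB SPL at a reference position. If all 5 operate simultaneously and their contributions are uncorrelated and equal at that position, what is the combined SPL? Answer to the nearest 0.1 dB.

5 equal incoherent sources raise the level by 10·log₁₀(5) = 6.99 dB.
L_total = 54.4 + 6.99 = 61.4 dB SPL.

61.4 dB SPL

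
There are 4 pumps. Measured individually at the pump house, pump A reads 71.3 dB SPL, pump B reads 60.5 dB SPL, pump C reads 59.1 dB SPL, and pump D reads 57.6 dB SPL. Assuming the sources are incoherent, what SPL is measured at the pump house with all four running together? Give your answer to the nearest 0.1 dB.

72.0 dB SPL

Add the sources as powers (linear), then convert back to dB:
L_total = 10·log₁₀(10^(71.3/10) + 10^(60.5/10) + 10^(59.1/10) + 10^(57.6/10)) = 10·log₁₀(16000000) = 72.0 dB SPL.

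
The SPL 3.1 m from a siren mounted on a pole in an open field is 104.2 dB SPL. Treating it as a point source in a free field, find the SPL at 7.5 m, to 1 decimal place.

96.5 dB SPL

Inverse-square spreading gives ΔL = −20·log₁₀(d₂/d₁).
ΔL = −20·log₁₀(7.5/3.1) = -7.67 dB, so L₂ = 104.2 + (-7.67) = 96.5 dB SPL.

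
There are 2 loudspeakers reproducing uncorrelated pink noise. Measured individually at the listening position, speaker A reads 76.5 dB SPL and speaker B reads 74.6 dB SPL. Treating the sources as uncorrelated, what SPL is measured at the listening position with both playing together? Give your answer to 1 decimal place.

78.7 dB SPL

Incoherent sources sum as intensities:
L_total = 10·log₁₀(10^(76.5/10) + 10^(74.6/10)) = 10·log₁₀(73510000) = 78.7 dB SPL.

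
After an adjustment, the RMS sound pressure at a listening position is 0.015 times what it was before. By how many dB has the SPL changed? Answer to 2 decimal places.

SPL change from a pressure ratio uses the 20·log₁₀ form:
20·log₁₀(0.015) = -36.48 dB.

-36.48 dB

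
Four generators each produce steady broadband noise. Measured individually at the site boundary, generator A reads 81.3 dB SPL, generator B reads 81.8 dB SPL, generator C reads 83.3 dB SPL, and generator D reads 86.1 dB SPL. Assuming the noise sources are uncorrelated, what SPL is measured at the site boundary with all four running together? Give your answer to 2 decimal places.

Incoherent sources sum as intensities:
L_total = 10·log₁₀(10^(81.3/10) + 10^(81.8/10) + 10^(83.3/10) + 10^(86.1/10)) = 10·log₁₀(907400000) = 89.58 dB SPL.

89.58 dB SPL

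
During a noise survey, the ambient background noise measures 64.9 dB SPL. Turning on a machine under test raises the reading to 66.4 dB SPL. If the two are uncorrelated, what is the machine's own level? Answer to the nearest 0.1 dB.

61.1 dB SPL

Remove the background by subtracting linear intensities:
L_src = 10·log₁₀(10^(66.4/10) − 10^(64.9/10)) = 10·log₁₀(1275000) = 61.1 dB SPL.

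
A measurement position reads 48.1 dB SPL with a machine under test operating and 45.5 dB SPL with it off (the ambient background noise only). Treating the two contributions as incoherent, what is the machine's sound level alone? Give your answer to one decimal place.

Remove the background by subtracting linear intensities:
L_src = 10·log₁₀(10^(48.1/10) − 10^(45.5/10)) = 10·log₁₀(29080) = 44.6 dB SPL.

44.6 dB SPL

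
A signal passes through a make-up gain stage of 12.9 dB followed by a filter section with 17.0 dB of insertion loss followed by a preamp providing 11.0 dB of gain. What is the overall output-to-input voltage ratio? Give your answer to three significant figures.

2.21

Net gain = 12.9 + (−17.0) + 11.0 = 6.9 dB.
Voltage ratio = 10^(6.9/20) = 2.21.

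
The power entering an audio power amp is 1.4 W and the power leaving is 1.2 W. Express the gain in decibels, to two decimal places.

For a power ratio, dB = 10·log₁₀(P₂/P₁).
10·log₁₀(1.2/1.4) = 10·log₁₀(0.8571) = -0.67 dB.

-0.67 dB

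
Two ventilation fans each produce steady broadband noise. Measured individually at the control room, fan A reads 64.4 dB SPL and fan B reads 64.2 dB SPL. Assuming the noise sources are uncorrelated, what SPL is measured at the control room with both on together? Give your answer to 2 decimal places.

Uncorrelated sources add in intensity (power), not in dB.
L_total = 10·log₁₀(10^(64.4/10) + 10^(64.2/10)) = 10·log₁₀(5384000) = 67.31 dB SPL.

67.31 dB SPL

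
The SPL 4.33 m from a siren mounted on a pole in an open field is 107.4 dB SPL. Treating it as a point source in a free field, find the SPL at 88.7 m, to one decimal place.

For a point source in a free field, ΔL = −20·log₁₀(d₂/d₁).
ΔL = −20·log₁₀(88.7/4.33) = -26.23 dB, so L₂ = 107.4 + (-26.23) = 81.2 dB SPL.

81.2 dB SPL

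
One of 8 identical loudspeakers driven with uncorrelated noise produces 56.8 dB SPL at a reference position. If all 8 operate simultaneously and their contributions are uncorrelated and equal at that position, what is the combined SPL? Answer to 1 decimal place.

8 equal incoherent sources raise the level by 10·log₁₀(8) = 9.03 dB.
L_total = 56.8 + 9.03 = 65.8 dB SPL.

65.8 dB SPL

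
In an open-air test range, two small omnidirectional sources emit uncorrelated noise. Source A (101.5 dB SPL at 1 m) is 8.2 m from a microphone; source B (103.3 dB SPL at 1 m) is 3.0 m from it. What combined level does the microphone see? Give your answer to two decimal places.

At the listener: L_A = 101.5 − 20·log₁₀(8.2) = 83.224 dB; L_B = 103.3 − 20·log₁₀(3.0) = 93.758 dB.
Combined: 10·log₁₀(10^(83.224/10)+10^(93.758/10)) = 94.13 dB SPL.

94.13 dB SPL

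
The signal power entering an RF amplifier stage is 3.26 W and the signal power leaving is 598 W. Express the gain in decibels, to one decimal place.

Power is a power quantity, so gain = 10·log₁₀(P_out/P_in).
10·log₁₀(598/3.26) = 10·log₁₀(183.4) = 22.6 dB.

22.6 dB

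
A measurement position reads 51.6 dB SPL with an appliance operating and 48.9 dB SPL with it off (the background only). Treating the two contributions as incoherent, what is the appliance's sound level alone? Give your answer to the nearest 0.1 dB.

48.3 dB SPL

Subtract intensities: L_src = 10·log₁₀(10^(L_total/10) − 10^(L_bg/10)).
L_src = 10·log₁₀(10^(51.6/10) − 10^(48.9/10)) = 10·log₁₀(66920) = 48.3 dB SPL.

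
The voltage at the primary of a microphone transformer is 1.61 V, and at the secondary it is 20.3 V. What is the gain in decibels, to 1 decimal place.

22.0 dB

Voltage is an amplitude quantity, so gain = 20·log₁₀(V_out/V_in).
20·log₁₀(20.3/1.61) = 20·log₁₀(12.61) = 22.0 dB.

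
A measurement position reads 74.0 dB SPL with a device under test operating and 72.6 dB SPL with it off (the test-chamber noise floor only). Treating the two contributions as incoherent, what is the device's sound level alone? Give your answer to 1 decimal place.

Remove the background by subtracting linear intensities:
L_src = 10·log₁₀(10^(74.0/10) − 10^(72.6/10)) = 10·log₁₀(6922000) = 68.4 dB SPL.

68.4 dB SPL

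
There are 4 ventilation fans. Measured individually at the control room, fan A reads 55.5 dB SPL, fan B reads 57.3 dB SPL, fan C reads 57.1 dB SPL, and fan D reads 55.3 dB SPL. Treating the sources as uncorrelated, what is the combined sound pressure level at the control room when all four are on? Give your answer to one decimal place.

62.4 dB SPL

Add the sources as powers (linear), then convert back to dB:
L_total = 10·log₁₀(10^(55.5/10) + 10^(57.3/10) + 10^(57.1/10) + 10^(55.3/10)) = 10·log₁₀(1744000) = 62.4 dB SPL.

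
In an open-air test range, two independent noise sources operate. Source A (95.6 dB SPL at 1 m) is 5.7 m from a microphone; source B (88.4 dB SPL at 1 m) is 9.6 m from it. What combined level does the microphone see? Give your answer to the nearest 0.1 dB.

80.8 dB SPL

At the listener: L_A = 95.6 − 20·log₁₀(5.7) = 80.48 dB; L_B = 88.4 − 20·log₁₀(9.6) = 68.75 dB.
Combined: 10·log₁₀(10^(80.48/10)+10^(68.75/10)) = 80.8 dB SPL.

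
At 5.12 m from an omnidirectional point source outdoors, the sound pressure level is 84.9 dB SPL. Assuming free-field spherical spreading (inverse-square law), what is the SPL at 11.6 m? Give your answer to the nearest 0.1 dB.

Inverse-square spreading gives ΔL = −20·log₁₀(d₂/d₁).
ΔL = −20·log₁₀(11.6/5.12) = -7.10 dB, so L₂ = 84.9 + (-7.10) = 77.8 dB SPL.

77.8 dB SPL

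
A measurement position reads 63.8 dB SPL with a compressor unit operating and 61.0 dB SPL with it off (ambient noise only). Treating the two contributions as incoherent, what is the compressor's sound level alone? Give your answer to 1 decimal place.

60.6 dB SPL

Remove the background by subtracting linear intensities:
L_src = 10·log₁₀(10^(63.8/10) − 10^(61.0/10)) = 10·log₁₀(1140000) = 60.6 dB SPL.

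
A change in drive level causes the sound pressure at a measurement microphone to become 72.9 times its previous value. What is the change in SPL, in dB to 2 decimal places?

37.25 dB

SPL change from a pressure ratio uses the 20·log₁₀ form:
20·log₁₀(72.9) = 37.25 dB.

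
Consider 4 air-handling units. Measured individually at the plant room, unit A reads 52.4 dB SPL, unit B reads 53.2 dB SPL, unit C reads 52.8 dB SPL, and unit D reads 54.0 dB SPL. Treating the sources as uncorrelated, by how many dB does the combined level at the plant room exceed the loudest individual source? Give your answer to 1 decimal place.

Add the sources as powers (linear), then convert back to dB:
L_total = 10·log₁₀(10^(52.4/10) + 10^(53.2/10) + 10^(52.8/10) + 10^(54.0/10)) = 59.16 dB SPL.
Excess over the loudest (54.0 dB): 59.16 − 54.0 = 5.2 dB.

5.2 dB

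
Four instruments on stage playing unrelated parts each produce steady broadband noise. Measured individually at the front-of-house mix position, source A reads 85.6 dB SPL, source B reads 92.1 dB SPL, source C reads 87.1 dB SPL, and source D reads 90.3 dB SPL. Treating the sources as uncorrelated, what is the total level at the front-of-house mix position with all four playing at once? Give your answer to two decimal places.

95.53 dB SPL

Add the sources as powers (linear), then convert back to dB:
L_total = 10·log₁₀(10^(85.6/10) + 10^(92.1/10) + 10^(87.1/10) + 10^(90.3/10)) = 10·log₁₀(3569000000) = 95.53 dB SPL.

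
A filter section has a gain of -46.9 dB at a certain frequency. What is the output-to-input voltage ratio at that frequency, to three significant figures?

0.00452

Voltage ratio = 10^(dB/20).
10^(-46.9/20) = 10^(-2.345) = 0.00452.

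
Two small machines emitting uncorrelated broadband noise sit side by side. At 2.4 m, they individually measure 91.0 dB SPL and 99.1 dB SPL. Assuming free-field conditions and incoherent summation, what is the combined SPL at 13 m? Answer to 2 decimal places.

Combined at 2.4 m: 10·log₁₀(10^(91.0/10)+10^(99.1/10)) = 99.725 dB SPL.
Then apply −20·log₁₀(13/2.4) = -14.675 dB → 85.05 dB SPL.

85.05 dB SPL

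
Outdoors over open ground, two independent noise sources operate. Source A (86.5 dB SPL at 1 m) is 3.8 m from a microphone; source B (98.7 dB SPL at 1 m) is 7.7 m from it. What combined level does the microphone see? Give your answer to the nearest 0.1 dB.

81.9 dB SPL

At the listener: L_A = 86.5 − 20·log₁₀(3.8) = 74.90 dB; L_B = 98.7 − 20·log₁₀(7.7) = 80.97 dB.
Combined: 10·log₁₀(10^(74.90/10)+10^(80.97/10)) = 81.9 dB SPL.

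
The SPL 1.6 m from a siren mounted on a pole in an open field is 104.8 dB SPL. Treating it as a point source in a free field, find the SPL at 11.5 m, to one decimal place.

87.7 dB SPL

Free-field point source: level drops by 20·log₁₀ of the distance ratio.
ΔL = −20·log₁₀(11.5/1.6) = -17.13 dB, so L₂ = 104.8 + (-17.13) = 87.7 dB SPL.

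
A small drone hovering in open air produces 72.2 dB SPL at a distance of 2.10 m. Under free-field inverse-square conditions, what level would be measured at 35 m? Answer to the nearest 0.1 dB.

47.8 dB SPL

For a point source in a free field, ΔL = −20·log₁₀(d₂/d₁).
ΔL = −20·log₁₀(35/2.10) = -24.44 dB, so L₂ = 72.2 + (-24.44) = 47.8 dB SPL.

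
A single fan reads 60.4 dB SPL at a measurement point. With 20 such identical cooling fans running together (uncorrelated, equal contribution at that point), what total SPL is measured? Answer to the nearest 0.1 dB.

20 equal incoherent sources raise the level by 10·log₁₀(20) = 13.01 dB.
L_total = 60.4 + 13.01 = 73.4 dB SPL.

73.4 dB SPL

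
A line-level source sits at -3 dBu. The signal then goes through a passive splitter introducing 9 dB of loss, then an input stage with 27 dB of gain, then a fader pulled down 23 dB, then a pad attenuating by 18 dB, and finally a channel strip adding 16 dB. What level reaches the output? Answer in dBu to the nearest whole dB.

Cascaded gains and losses add directly in dB.
-3 − 9 + 27 − 23 − 18 + 16 = -10 dBu.

-10 dBu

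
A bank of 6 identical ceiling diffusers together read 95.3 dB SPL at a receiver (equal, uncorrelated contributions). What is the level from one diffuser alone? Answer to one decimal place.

87.5 dB SPL

6 equal incoherent sources add 10·log₁₀(6) = 7.78 dB over one source.
L_one = 95.3 − 7.78 = 87.5 dB SPL.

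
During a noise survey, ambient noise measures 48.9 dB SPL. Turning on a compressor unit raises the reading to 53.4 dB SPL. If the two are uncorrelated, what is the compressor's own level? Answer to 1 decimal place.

Subtract intensities: L_src = 10·log₁₀(10^(L_total/10) − 10^(L_bg/10)).
L_src = 10·log₁₀(10^(53.4/10) − 10^(48.9/10)) = 10·log₁₀(141200) = 51.5 dB SPL.

51.5 dB SPL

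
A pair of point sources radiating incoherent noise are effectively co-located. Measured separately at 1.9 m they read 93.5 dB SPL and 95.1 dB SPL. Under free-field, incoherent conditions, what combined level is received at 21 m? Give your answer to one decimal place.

Combined at 1.9 m: 10·log₁₀(10^(93.5/10)+10^(95.1/10)) = 97.38 dB SPL.
Then apply −20·log₁₀(21/1.9) = -20.87 dB → 76.5 dB SPL.

76.5 dB SPL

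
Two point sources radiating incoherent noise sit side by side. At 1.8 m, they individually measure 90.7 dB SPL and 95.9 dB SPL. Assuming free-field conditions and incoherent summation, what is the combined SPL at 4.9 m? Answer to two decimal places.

Combined at 1.8 m: 10·log₁₀(10^(90.7/10)+10^(95.9/10)) = 97.046 dB SPL.
Then apply −20·log₁₀(4.9/1.8) = -8.698 dB → 88.35 dB SPL.

88.35 dB SPL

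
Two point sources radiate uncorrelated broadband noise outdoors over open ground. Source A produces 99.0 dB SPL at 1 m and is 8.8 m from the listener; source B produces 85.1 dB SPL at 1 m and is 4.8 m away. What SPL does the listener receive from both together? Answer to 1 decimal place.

At the listener: L_A = 99.0 − 20·log₁₀(8.8) = 80.11 dB; L_B = 85.1 − 20·log₁₀(4.8) = 71.48 dB.
Combined: 10·log₁₀(10^(80.11/10)+10^(71.48/10)) = 80.7 dB SPL.

80.7 dB SPL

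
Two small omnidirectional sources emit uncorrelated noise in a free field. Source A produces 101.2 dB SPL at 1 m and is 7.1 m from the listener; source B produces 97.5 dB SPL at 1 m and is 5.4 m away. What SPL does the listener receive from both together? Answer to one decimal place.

86.6 dB SPL

At the listener: L_A = 101.2 − 20·log₁₀(7.1) = 84.17 dB; L_B = 97.5 − 20·log₁₀(5.4) = 82.85 dB.
Combined: 10·log₁₀(10^(84.17/10)+10^(82.85/10)) = 86.6 dB SPL.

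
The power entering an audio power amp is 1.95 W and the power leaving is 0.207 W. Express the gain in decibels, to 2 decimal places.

For a power ratio, dB = 10·log₁₀(P₂/P₁).
10·log₁₀(0.207/1.95) = 10·log₁₀(0.1062) = -9.74 dB.

-9.74 dB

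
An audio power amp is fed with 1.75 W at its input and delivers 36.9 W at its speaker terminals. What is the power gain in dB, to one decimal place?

13.2 dB

Power is a power quantity, so gain = 10·log₁₀(P_out/P_in).
10·log₁₀(36.9/1.75) = 10·log₁₀(21.09) = 13.2 dB.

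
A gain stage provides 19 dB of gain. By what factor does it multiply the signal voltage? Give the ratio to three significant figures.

Voltage ratio = 10^(dB/20).
10^(19/20) = 10^(0.9500) = 8.91.

8.91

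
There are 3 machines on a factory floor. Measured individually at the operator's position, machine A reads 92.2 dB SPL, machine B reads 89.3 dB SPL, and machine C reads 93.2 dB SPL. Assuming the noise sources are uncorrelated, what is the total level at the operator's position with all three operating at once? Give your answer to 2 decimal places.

96.63 dB SPL

Uncorrelated sources add in intensity (power), not in dB.
L_total = 10·log₁₀(10^(92.2/10) + 10^(89.3/10) + 10^(93.2/10)) = 10·log₁₀(4600000000) = 96.63 dB SPL.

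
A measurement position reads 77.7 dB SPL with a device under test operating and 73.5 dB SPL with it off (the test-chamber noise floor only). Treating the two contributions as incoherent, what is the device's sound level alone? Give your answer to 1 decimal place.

75.6 dB SPL

Subtract intensities: L_src = 10·log₁₀(10^(L_total/10) − 10^(L_bg/10)).
L_src = 10·log₁₀(10^(77.7/10) − 10^(73.5/10)) = 10·log₁₀(36500000) = 75.6 dB SPL.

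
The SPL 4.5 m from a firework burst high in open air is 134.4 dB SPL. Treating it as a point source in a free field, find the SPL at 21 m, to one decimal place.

121.0 dB SPL

Free-field point source: level drops by 20·log₁₀ of the distance ratio.
ΔL = −20·log₁₀(21/4.5) = -13.38 dB, so L₂ = 134.4 + (-13.38) = 121.0 dB SPL.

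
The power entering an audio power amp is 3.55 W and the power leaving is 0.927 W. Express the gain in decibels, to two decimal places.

For a power ratio, dB = 10·log₁₀(P₂/P₁).
10·log₁₀(0.927/3.55) = 10·log₁₀(0.2611) = -5.83 dB.

-5.83 dB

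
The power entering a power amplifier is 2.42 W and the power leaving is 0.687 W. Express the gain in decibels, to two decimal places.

Power ratio → dB uses the 10·log₁₀ form:
10·log₁₀(0.687/2.42) = 10·log₁₀(0.2839) = -5.47 dB.

-5.47 dB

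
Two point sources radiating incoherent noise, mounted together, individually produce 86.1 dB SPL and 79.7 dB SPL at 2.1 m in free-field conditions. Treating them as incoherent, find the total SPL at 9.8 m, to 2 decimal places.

Combined at 2.1 m: 10·log₁₀(10^(86.1/10)+10^(79.7/10)) = 86.996 dB SPL.
Then apply −20·log₁₀(9.8/2.1) = -13.380 dB → 73.62 dB SPL.

73.62 dB SPL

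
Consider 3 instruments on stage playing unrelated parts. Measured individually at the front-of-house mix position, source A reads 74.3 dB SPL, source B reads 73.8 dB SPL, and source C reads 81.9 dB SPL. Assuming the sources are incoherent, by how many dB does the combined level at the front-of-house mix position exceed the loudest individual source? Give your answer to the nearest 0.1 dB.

Uncorrelated sources add in intensity (power), not in dB.
L_total = 10·log₁₀(10^(74.3/10) + 10^(73.8/10) + 10^(81.9/10)) = 83.13 dB SPL.
Excess over the loudest (81.9 dB): 83.13 − 81.9 = 1.2 dB.

1.2 dB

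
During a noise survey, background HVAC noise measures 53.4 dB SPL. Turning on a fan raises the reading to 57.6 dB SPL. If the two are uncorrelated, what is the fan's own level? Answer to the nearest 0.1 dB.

Subtract intensities: L_src = 10·log₁₀(10^(L_total/10) − 10^(L_bg/10)).
L_src = 10·log₁₀(10^(57.6/10) − 10^(53.4/10)) = 10·log₁₀(356700) = 55.5 dB SPL.

55.5 dB SPL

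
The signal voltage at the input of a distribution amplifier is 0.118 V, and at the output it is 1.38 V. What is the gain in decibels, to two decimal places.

21.36 dB

Voltage is an amplitude quantity, so gain = 20·log₁₀(V_out/V_in).
20·log₁₀(1.38/0.118) = 20·log₁₀(11.69) = 21.36 dB.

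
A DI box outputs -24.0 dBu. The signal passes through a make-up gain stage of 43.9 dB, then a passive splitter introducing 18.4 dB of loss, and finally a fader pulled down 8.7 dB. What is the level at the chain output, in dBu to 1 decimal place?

-7.2 dBu

In dB, series stages simply add:
-24.0 + 43.9 − 18.4 − 8.7 = -7.2 dBu.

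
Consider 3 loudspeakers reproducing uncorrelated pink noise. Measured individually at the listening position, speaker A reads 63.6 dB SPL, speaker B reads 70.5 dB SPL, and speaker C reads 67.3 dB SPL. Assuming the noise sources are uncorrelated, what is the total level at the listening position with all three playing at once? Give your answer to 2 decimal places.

Uncorrelated sources add in intensity (power), not in dB.
L_total = 10·log₁₀(10^(63.6/10) + 10^(70.5/10) + 10^(67.3/10)) = 10·log₁₀(18880000) = 72.76 dB SPL.

72.76 dB SPL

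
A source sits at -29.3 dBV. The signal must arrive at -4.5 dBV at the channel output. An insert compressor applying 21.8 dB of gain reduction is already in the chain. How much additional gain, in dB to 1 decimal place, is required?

The required make-up gain is the shortfall in the dB sum.
G = -4.5 − (-29.3) + 21.8 = 46.6 dB.

46.6 dB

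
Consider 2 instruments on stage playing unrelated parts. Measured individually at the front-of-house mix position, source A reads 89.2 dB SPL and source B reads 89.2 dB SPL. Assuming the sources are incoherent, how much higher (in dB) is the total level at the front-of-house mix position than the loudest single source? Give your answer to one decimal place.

Incoherent sources sum as intensities:
L_total = 10·log₁₀(10^(89.2/10) + 10^(89.2/10)) = 92.21 dB SPL.
Excess over the loudest (89.2 dB): 92.21 − 89.2 = 3.0 dB.

3.0 dB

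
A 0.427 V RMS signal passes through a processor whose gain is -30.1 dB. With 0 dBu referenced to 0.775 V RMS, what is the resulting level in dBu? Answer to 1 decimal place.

-35.3 dBu

Input level: 20·log₁₀(0.427/0.775) = -5.18 dBu.
Output: -5.18 − 30.1 = -35.3 dBu.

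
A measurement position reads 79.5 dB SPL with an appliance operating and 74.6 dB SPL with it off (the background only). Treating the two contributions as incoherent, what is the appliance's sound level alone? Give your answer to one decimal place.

Remove the background by subtracting linear intensities:
L_src = 10·log₁₀(10^(79.5/10) − 10^(74.6/10)) = 10·log₁₀(60280000) = 77.8 dB SPL.

77.8 dB SPL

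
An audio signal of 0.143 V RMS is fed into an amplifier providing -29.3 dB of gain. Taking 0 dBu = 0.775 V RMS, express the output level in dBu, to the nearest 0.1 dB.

-44.0 dBu

Input level: 20·log₁₀(0.143/0.775) = -14.68 dBu.
Output: -14.68 − 29.3 = -44.0 dBu.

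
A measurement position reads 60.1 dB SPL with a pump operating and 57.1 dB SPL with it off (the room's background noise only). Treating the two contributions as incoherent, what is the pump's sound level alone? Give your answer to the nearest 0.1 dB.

57.1 dB SPL

Subtract intensities: L_src = 10·log₁₀(10^(L_total/10) − 10^(L_bg/10)).
L_src = 10·log₁₀(10^(60.1/10) − 10^(57.1/10)) = 10·log₁₀(510400) = 57.1 dB SPL.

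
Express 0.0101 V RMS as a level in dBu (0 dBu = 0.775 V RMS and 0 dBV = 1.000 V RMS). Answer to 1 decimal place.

dBu = 20·log₁₀(V / 0.775 V).
20·log₁₀(0.0101/0.775) = -37.7 dBu.

-37.7 dBu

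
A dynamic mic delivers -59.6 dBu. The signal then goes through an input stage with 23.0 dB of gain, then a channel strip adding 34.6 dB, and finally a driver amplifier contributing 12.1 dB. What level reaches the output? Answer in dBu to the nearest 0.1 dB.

+10.1 dBu

Gain stages sum in dB:
-59.6 + 23.0 + 34.6 + 12.1 = +10.1 dBu.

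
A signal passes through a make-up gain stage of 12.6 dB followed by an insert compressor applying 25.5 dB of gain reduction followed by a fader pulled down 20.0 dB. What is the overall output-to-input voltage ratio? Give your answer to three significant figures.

0.0226

Net gain = 12.6 + (−25.5) + (−20.0) = -32.9 dB.
Voltage ratio = 10^(-32.9/20) = 0.0226.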